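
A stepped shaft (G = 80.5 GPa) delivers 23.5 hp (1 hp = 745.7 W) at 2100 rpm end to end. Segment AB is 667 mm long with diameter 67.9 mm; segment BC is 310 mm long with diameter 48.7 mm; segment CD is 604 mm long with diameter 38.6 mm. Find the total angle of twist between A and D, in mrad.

ω = 2π·2100/60 = 219.9 rad/s, so T = P/ω = 23.5×745.7 / 219.9 = 79.69 N·m.
J_AB = π(0.0679)⁴/32 = 2.09×10^-6 m⁴; J_BC = π(0.0487)⁴/32 = 5.52×10^-7 m⁴; J_CD = π(0.0386)⁴/32 = 2.18×10^-7 m⁴.
θ = (T/G)·Σ L_i/J_i = (79.69/80.5×10⁹)·(0.667/2.09×10^-6 + 0.310/5.52×10^-7 + 0.604/2.18×10^-7) = 3.615×10^-3 rad.

3.62 mrad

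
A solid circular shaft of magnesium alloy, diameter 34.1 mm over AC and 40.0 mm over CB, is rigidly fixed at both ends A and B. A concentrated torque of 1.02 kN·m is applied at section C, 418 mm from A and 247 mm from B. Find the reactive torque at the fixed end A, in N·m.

243 N·m

Compatibility: T_A·a/J_AC = T_B·b/J_CB with T_A + T_B = T₀.
J_AC = 1.33×10^-7 m⁴, J_CB = 2.51×10^-7 m⁴, so T_A = T₀·(J_AC/a)/((J_AC/a)+(J_CB/b)) = 242.6 N·m, T_B = 777.4 N·m.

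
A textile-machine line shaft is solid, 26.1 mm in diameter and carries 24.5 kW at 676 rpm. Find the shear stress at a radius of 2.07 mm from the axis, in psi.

2280 psi

ω = 2π·676/60 = 70.79 rad/s, so T = P/ω = 24.5×10³ / 70.79 = 346.1 N·m.
J = πd⁴/32 = π(0.0261)⁴/32 = 4.556×10^-8 m⁴.
Shear stress varies linearly with radius: τ = T·r/J = 346.1 × 0.00207 / 4.556×10^-8 = 1.573×10^7 Pa.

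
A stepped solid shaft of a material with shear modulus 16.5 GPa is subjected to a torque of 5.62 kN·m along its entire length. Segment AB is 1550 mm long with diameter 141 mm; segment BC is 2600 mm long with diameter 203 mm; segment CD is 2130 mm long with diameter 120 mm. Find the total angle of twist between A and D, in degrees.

J_AB = π(0.141)⁴/32 = 3.88×10^-5 m⁴; J_BC = π(0.203)⁴/32 = 1.67×10^-4 m⁴; J_CD = π(0.120)⁴/32 = 2.04×10^-5 m⁴.
θ = (T/G)·Σ L_i/J_i = (5620/16.5×10⁹)·(1.55/3.88×10^-5 + 2.60/1.67×10^-4 + 2.13/2.04×10^-5) = 0.05455 rad.

3.13°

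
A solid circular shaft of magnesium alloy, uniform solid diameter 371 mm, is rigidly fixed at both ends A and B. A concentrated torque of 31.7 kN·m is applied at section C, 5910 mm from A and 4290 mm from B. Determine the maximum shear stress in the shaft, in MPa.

With uniform GJ and both ends fixed, compatibility θ_AC = θ_CB gives T_A·a = T_B·b, together with T_A + T_B = T₀.
T_A = T₀·b/(a+b) = 31700·4290/10200 = 13330 N·m; T_B = 18370 N·m.
τ in each portion: τ_AC = 1.33×10^6 Pa, τ_CB = 1.83×10^6 Pa; maximum is in CB.
τ_max = T_CB·r/J = 18370·0.185/1.86×10^-3 = 1.832×10^6 Pa.

1.83 MPa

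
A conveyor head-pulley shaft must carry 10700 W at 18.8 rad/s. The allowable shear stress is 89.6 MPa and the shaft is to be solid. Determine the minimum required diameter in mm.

31.9 mm

ω = 18.8 rad/s, so T = P/ω = 10700 / 18.80 = 569.1 N·m.
For a solid shaft τ_max = 16T/(πd³), so d = (16T/(π τ_allow))^(1/3) = (16·569.1/(π·8.96×10^7))^(1/3) = 0.03186 m.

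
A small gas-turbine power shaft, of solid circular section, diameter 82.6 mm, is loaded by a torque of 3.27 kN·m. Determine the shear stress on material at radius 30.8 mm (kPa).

J = πd⁴/32 = π(0.0826)⁴/32 = 4.570×10^-6 m⁴.
Shear stress varies linearly with radius: τ = T·r/J = 3270 × 0.0308 / 4.570×10^-6 = 2.204×10^7 Pa.

22000 kPa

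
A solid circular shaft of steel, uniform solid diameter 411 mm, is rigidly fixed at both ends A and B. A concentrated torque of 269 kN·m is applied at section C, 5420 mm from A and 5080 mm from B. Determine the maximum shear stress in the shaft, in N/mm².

10.2 N/mm²

With uniform GJ and both ends fixed, compatibility θ_AC = θ_CB gives T_A·a = T_B·b, together with T_A + T_B = T₀.
T_A = T₀·b/(a+b) = 269000·5080/10500 = 130100 N·m; T_B = 138900 N·m.
τ in each portion: τ_AC = 9.55×10^6 Pa, τ_CB = 1.02×10^7 Pa; maximum is in CB.
τ_max = T_CB·r/J = 138900·0.205/2.80×10^-3 = 1.019×10^7 Pa.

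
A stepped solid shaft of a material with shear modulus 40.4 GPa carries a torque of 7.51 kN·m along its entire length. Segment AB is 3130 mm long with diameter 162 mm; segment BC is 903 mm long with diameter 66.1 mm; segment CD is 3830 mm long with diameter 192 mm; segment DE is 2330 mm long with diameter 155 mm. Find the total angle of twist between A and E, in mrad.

111 mrad

J_AB = π(0.162)⁴/32 = 6.76×10^-5 m⁴; J_BC = π(0.0661)⁴/32 = 1.87×10^-6 m⁴; J_CD = π(0.192)⁴/32 = 1.33×10^-4 m⁴; J_DE = π(0.155)⁴/32 = 5.67×10^-5 m⁴.
θ = (T/G)·Σ L_i/J_i = (7510/40.4×10⁹)·(3.13/6.76×10^-5 + 0.903/1.87×10^-6 + 3.83/1.33×10^-4 + 2.33/5.67×10^-5) = 0.1112 rad.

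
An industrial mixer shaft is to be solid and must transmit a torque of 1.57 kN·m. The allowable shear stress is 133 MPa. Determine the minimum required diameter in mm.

For a solid shaft τ_max = 16T/(πd³), so d = (16T/(π τ_allow))^(1/3) = (16·1570/(π·1.33×10^8))^(1/3) = 0.03917 m.

39.2 mm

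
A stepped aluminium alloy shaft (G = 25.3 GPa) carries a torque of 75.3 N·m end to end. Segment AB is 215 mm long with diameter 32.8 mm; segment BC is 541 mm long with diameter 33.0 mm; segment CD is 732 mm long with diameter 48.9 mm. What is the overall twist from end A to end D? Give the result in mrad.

23.3 mrad

J_AB = π(0.0328)⁴/32 = 1.14×10^-7 m⁴; J_BC = π(0.0330)⁴/32 = 1.16×10^-7 m⁴; J_CD = π(0.0489)⁴/32 = 5.61×10^-7 m⁴.
θ = (T/G)·Σ L_i/J_i = (75.30/25.3×10⁹)·(0.215/1.14×10^-7 + 0.541/1.16×10^-7 + 0.732/5.61×10^-7) = 0.02334 rad.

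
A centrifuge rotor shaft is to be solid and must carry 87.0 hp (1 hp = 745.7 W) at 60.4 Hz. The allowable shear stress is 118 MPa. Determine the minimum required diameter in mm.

ω = 2π·60.4 = 379.5 rad/s, so T = P/ω = 87.0×745.7 / 379.5 = 170.9 N·m.
For a solid shaft τ_max = 16T/(πd³), so d = (16T/(π τ_allow))^(1/3) = (16·170.9/(π·1.18×10^8))^(1/3) = 0.01947 m.

19.5 mm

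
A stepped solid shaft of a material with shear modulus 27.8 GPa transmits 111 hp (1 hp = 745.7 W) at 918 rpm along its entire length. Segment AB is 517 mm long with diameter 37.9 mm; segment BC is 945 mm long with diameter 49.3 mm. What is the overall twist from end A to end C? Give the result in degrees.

7.42°

ω = 2π·918/60 = 96.13 rad/s, so T = P/ω = 111×745.7 / 96.13 = 861.0 N·m.
J_AB = π(0.0379)⁴/32 = 2.03×10^-7 m⁴; J_BC = π(0.0493)⁴/32 = 5.80×10^-7 m⁴.
θ = (T/G)·Σ L_i/J_i = (861.0/27.8×10⁹)·(0.517/2.03×10^-7 + 0.945/5.80×10^-7) = 0.1295 rad.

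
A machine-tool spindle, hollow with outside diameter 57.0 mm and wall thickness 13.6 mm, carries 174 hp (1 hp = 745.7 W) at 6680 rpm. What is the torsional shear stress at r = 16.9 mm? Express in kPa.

ω = 2π·6680/60 = 699.5 rad/s, so T = P/ω = 174×745.7 / 699.5 = 185.5 N·m.
J = π(d_o⁴ − d_i⁴)/32 = π(0.0570⁴ − 0.0298⁴)/32 = 9.589×10^-7 m⁴.
Shear stress varies linearly with radius: τ = T·r/J = 185.5 × 0.0169 / 9.589×10^-7 = 3.269×10^6 Pa.

3270 kPa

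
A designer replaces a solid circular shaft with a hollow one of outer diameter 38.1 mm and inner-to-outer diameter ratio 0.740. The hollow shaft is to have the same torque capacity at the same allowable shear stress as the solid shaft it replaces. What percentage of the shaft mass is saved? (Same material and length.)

42.6 %

Equal τ_max and T ⇒ the solid shaft needs d_s³ = d_o³(1−k⁴), so d_s = 38.1·(1−0.740⁴)^(1/3) = 33.83 mm.
Area ratio A_h/A_s = d_o²(1−k²)/d_s² = (1−k²)/(1−k⁴)^(2/3) = 0.5738.
Mass saving = 1 − 0.5738 = 42.6 %.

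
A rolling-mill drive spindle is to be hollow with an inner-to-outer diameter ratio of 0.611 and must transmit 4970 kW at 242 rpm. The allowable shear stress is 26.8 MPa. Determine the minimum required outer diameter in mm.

ω = 2π·242/60 = 25.34 rad/s, so T = P/ω = 4970×10³ / 25.34 = 196100 N·m.
For a hollow shaft with d_i/d_o = 0.611: τ_max = 16T/(π d_o³ (1−k⁴)), so d_o = [16T/(π τ_allow (1−k⁴))]^(1/3) = [16·196100/(π·2.68×10^7·0.8606)]^(1/3) = 0.3512 m.

351 mm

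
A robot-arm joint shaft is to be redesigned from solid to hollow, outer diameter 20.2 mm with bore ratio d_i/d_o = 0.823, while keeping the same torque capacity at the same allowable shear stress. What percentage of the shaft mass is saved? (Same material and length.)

Equal τ_max and T ⇒ the solid shaft needs d_s³ = d_o³(1−k⁴), so d_s = 20.2·(1−0.823⁴)^(1/3) = 16.46 mm.
Area ratio A_h/A_s = d_o²(1−k²)/d_s² = (1−k²)/(1−k⁴)^(2/3) = 0.4859.
Mass saving = 1 − 0.4859 = 51.4 %.

51.4 %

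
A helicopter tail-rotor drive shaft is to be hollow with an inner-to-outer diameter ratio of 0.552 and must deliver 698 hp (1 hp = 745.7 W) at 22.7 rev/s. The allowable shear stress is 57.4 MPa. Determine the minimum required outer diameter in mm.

70.9 mm

ω = 2π·22.7 = 142.6 rad/s, so T = P/ω = 698×745.7 / 142.6 = 3649 N·m.
For a hollow shaft with d_i/d_o = 0.552: τ_max = 16T/(π d_o³ (1−k⁴)), so d_o = [16T/(π τ_allow (1−k⁴))]^(1/3) = [16·3649/(π·5.74×10^7·0.9072)]^(1/3) = 0.07094 m.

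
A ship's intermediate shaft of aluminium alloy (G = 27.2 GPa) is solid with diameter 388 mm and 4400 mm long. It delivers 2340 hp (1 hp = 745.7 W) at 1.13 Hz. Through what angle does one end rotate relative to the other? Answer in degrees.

1.02°

ω = 2π·1.13 = 7.100 rad/s, so T = P/ω = 2340×745.7 / 7.100 = 245800 N·m.
J = πd⁴/32 = π(0.388)⁴/32 = 2.225×10^-3 m⁴.
θ = T·L/(G·J) = 245800 × 4.40 / (27.2×10⁹ × 2.225×10^-3) = 0.01787 rad.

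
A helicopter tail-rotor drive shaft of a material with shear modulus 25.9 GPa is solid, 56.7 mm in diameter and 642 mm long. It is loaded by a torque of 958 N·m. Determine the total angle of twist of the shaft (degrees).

1.34°

J = πd⁴/32 = π(0.0567)⁴/32 = 1.015×10^-6 m⁴.
θ = T·L/(G·J) = 958.0 × 0.642 / (25.9×10⁹ × 1.015×10^-6) = 0.02340 rad.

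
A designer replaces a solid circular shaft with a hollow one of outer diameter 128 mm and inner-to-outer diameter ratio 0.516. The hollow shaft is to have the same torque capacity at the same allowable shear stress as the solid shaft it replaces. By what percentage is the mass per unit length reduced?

22.9 %

Equal τ_max and T ⇒ the solid shaft needs d_s³ = d_o³(1−k⁴), so d_s = 128·(1−0.516⁴)^(1/3) = 124.9 mm.
Area ratio A_h/A_s = d_o²(1−k²)/d_s² = (1−k²)/(1−k⁴)^(2/3) = 0.7706.
Mass saving = 1 − 0.7706 = 22.9 %.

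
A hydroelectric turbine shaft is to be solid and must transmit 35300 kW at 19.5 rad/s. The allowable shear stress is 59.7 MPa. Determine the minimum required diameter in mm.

537 mm

ω = 19.5 rad/s, so T = P/ω = 35300×10³ / 19.50 = 1.810e6 N·m.
For a solid shaft τ_max = 16T/(πd³), so d = (16T/(π τ_allow))^(1/3) = (16·1.810e6/(π·5.97×10^7))^(1/3) = 0.5365 m.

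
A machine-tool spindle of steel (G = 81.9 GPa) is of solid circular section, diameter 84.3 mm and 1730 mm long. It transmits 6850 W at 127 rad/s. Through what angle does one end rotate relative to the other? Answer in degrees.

0.0132°

ω = 127 rad/s, so T = P/ω = 6850 / 127.0 = 53.94 N·m.
J = πd⁴/32 = π(0.0843)⁴/32 = 4.958×10^-6 m⁴.
θ = T·L/(G·J) = 53.94 × 1.73 / (81.9×10⁹ × 4.958×10^-6) = 2.298×10^-4 rad.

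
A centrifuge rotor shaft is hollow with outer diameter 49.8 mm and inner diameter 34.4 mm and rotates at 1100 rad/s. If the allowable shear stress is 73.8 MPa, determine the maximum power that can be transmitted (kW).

J = π(d_o⁴ − d_i⁴)/32 = π(0.0498⁴ − 0.0344⁴)/32 = 4.664×10^-7 m⁴.
T_max = τ_allow·J/r = 7.38×10^7 × 4.664×10^-7 / 0.0249 = 1382 N·m.
ω = 1100 rad/s, so P_max = T_max·ω = 1.520×10^6 W.

1520 kW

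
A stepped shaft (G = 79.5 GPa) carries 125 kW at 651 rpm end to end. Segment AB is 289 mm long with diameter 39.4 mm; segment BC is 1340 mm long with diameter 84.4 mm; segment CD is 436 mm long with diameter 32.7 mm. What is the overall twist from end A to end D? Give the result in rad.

0.124 rad

ω = 2π·651/60 = 68.17 rad/s, so T = P/ω = 125×10³ / 68.17 = 1834 N·m.
J_AB = π(0.0394)⁴/32 = 2.37×10^-7 m⁴; J_BC = π(0.0844)⁴/32 = 4.98×10^-6 m⁴; J_CD = π(0.0327)⁴/32 = 1.12×10^-7 m⁴.
θ = (T/G)·Σ L_i/J_i = (1834/79.5×10⁹)·(0.289/2.37×10^-7 + 1.34/4.98×10^-6 + 0.436/1.12×10^-7) = 0.1240 rad.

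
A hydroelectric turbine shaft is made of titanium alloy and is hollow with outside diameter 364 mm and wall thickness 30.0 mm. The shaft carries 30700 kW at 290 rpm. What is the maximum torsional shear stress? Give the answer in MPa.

ω = 2π·290/60 = 30.37 rad/s, so T = P/ω = 30700×10³ / 30.37 = 1.011e6 N·m.
J = π(d_o⁴ − d_i⁴)/32 = π(0.364⁴ − 0.304⁴)/32 = 8.850×10^-4 m⁴.
τ_max = T·r/J = 1.011e6 × 0.182 / 8.850×10^-4 = 2.079×10^8 Pa.

208 MPa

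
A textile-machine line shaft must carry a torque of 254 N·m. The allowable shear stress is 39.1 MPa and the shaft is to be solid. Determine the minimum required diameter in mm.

For a solid shaft τ_max = 16T/(πd³), so d = (16T/(π τ_allow))^(1/3) = (16·254.0/(π·3.91×10^7))^(1/3) = 0.03210 m.

32.1 mm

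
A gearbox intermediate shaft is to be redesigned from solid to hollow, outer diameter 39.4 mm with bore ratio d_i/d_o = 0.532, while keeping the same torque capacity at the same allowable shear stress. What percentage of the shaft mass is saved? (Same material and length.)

Equal τ_max and T ⇒ the solid shaft needs d_s³ = d_o³(1−k⁴), so d_s = 39.4·(1−0.532⁴)^(1/3) = 38.32 mm.
Area ratio A_h/A_s = d_o²(1−k²)/d_s² = (1−k²)/(1−k⁴)^(2/3) = 0.7580.
Mass saving = 1 − 0.7580 = 24.2 %.

24.2 %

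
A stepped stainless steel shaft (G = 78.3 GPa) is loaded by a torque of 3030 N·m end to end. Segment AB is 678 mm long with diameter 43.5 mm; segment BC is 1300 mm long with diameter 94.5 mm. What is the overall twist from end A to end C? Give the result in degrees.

4.64°

J_AB = π(0.0435)⁴/32 = 3.52×10^-7 m⁴; J_BC = π(0.0945)⁴/32 = 7.83×10^-6 m⁴.
θ = (T/G)·Σ L_i/J_i = (3030/78.3×10⁹)·(0.678/3.52×10^-7 + 1.30/7.83×10^-6) = 0.08106 rad.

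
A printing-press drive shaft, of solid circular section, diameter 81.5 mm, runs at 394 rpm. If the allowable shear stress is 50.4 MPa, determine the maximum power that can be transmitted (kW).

221 kW

J = πd⁴/32 = π(0.0815)⁴/32 = 4.331×10^-6 m⁴.
T_max = τ_allow·J/r = 5.04×10^7 × 4.331×10^-6 / 0.0408 = 5357 N·m.
ω = 2π·394/60 = 41.26 rad/s, so P_max = T_max·ω = 2.210×10^5 W.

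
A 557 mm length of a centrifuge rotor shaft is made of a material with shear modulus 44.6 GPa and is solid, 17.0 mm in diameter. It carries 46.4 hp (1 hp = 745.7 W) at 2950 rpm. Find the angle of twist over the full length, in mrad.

ω = 2π·2950/60 = 308.9 rad/s, so T = P/ω = 46.4×745.7 / 308.9 = 112.0 N·m.
J = πd⁴/32 = π(0.0170)⁴/32 = 8.200×10^-9 m⁴.
θ = T·L/(G·J) = 112.0 × 0.557 / (44.6×10⁹ × 8.200×10^-9) = 0.1706 rad.

171 mrad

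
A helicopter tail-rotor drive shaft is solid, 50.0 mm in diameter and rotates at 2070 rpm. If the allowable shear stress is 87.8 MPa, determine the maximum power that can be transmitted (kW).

J = πd⁴/32 = π(0.0500)⁴/32 = 6.136×10^-7 m⁴.
T_max = τ_allow·J/r = 8.78×10^7 × 6.136×10^-7 / 0.0250 = 2155 N·m.
ω = 2π·2070/60 = 216.8 rad/s, so P_max = T_max·ω = 4.671×10^5 W.

467 kW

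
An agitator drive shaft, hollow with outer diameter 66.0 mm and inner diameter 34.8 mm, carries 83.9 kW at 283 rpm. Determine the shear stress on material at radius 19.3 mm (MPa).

ω = 2π·283/60 = 29.64 rad/s, so T = P/ω = 83.9×10³ / 29.64 = 2831 N·m.
J = π(d_o⁴ − d_i⁴)/32 = π(0.0660⁴ − 0.0348⁴)/32 = 1.719×10^-6 m⁴.
Shear stress varies linearly with radius: τ = T·r/J = 2831 × 0.0193 / 1.719×10^-6 = 3.179×10^7 Pa.

31.8 MPa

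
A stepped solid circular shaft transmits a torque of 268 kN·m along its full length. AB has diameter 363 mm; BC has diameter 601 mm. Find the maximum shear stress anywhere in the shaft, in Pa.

Under the same torque, τ_max = 16T/(πd³) is largest where d is smallest — segment AB (d = 363 mm).
τ_max = 16·268000/(π·(0.363)³) = 2.854×10^7 Pa.

2.85e7 Pa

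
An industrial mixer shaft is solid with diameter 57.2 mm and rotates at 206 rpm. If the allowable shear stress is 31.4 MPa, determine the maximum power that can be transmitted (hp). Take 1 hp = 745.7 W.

J = πd⁴/32 = π(0.0572)⁴/32 = 1.051×10^-6 m⁴.
T_max = τ_allow·J/r = 3.14×10^7 × 1.051×10^-6 / 0.0286 = 1154 N·m.
ω = 2π·206/60 = 21.57 rad/s, so P_max = T_max·ω = 2.489×10^4 W.

33.4 hp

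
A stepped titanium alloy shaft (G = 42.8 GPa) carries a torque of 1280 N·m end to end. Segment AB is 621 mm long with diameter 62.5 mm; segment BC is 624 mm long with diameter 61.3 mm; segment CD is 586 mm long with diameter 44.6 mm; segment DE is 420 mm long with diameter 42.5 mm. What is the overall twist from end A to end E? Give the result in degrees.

J_AB = π(0.0625)⁴/32 = 1.50×10^-6 m⁴; J_BC = π(0.0613)⁴/32 = 1.39×10^-6 m⁴; J_CD = π(0.0446)⁴/32 = 3.88×10^-7 m⁴; J_DE = π(0.0425)⁴/32 = 3.20×10^-7 m⁴.
θ = (T/G)·Σ L_i/J_i = (1280/42.8×10⁹)·(0.621/1.50×10^-6 + 0.624/1.39×10^-6 + 0.586/3.88×10^-7 + 0.420/3.20×10^-7) = 0.1102 rad.

6.31°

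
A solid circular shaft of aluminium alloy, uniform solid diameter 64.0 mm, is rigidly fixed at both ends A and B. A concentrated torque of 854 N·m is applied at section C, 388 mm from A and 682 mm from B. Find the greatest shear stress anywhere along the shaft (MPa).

With uniform GJ and both ends fixed, compatibility θ_AC = θ_CB gives T_A·a = T_B·b, together with T_A + T_B = T₀.
T_A = T₀·b/(a+b) = 854.0·682/1070 = 544.3 N·m; T_B = 309.7 N·m.
τ in each portion: τ_AC = 1.06×10^7 Pa, τ_CB = 6.02×10^6 Pa; maximum is in AC.
τ_max = T_AC·r/J = 544.3·0.0320/1.65×10^-6 = 1.058×10^7 Pa.

10.6 MPa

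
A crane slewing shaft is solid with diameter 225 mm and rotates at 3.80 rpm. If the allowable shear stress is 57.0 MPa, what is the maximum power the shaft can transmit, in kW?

J = πd⁴/32 = π(0.225)⁴/32 = 2.516×10^-4 m⁴.
T_max = τ_allow·J/r = 5.70×10^7 × 2.516×10^-4 / 0.113 = 127500 N·m.
ω = 2π·3.80/60 = 0.3979 rad/s, so P_max = T_max·ω = 5.073×10^4 W.

50.7 kW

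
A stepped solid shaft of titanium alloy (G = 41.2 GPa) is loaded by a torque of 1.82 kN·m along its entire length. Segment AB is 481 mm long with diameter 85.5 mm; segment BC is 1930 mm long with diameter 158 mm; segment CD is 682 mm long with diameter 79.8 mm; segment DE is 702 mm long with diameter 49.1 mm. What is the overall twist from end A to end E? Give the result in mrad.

67.4 mrad

J_AB = π(0.0855)⁴/32 = 5.25×10^-6 m⁴; J_BC = π(0.158)⁴/32 = 6.12×10^-5 m⁴; J_CD = π(0.0798)⁴/32 = 3.98×10^-6 m⁴; J_DE = π(0.0491)⁴/32 = 5.71×10^-7 m⁴.
θ = (T/G)·Σ L_i/J_i = (1820/41.2×10⁹)·(0.481/5.25×10^-6 + 1.93/6.12×10^-5 + 0.682/3.98×10^-6 + 0.702/5.71×10^-7) = 0.06736 rad.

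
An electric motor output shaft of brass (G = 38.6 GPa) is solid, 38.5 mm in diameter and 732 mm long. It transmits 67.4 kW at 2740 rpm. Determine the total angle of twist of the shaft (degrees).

ω = 2π·2740/60 = 286.9 rad/s, so T = P/ω = 67.4×10³ / 286.9 = 234.9 N·m.
J = πd⁴/32 = π(0.0385)⁴/32 = 2.157×10^-7 m⁴.
θ = T·L/(G·J) = 234.9 × 0.732 / (38.6×10⁹ × 2.157×10^-7) = 0.02065 rad.

1.18°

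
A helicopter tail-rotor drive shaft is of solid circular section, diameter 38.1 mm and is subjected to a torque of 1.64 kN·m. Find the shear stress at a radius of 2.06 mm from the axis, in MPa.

16.3 MPa

J = πd⁴/32 = π(0.0381)⁴/32 = 2.069×10^-7 m⁴.
Shear stress varies linearly with radius: τ = T·r/J = 1640 × 0.00206 / 2.069×10^-7 = 1.633×10^7 Pa.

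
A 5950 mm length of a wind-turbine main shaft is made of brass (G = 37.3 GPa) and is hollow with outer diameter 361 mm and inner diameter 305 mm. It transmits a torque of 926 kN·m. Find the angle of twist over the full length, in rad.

J = π(d_o⁴ − d_i⁴)/32 = π(0.361⁴ − 0.305⁴)/32 = 8.178×10^-4 m⁴.
θ = T·L/(G·J) = 926000 × 5.95 / (37.3×10⁹ × 8.178×10^-4) = 0.1806 rad.

0.181 rad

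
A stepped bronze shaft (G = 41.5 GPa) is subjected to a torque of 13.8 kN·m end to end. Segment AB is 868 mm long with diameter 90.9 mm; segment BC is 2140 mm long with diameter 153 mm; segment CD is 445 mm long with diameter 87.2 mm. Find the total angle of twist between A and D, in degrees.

4.72°

J_AB = π(0.0909)⁴/32 = 6.70×10^-6 m⁴; J_BC = π(0.153)⁴/32 = 5.38×10^-5 m⁴; J_CD = π(0.0872)⁴/32 = 5.68×10^-6 m⁴.
θ = (T/G)·Σ L_i/J_i = (13800/41.5×10⁹)·(0.868/6.70×10^-6 + 2.14/5.38×10^-5 + 0.445/5.68×10^-6) = 0.08236 rad.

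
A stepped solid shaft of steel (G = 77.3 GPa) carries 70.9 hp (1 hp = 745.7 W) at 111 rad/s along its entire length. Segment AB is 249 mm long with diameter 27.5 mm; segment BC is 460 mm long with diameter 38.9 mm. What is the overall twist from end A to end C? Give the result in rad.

ω = 111 rad/s, so T = P/ω = 70.9×745.7 / 111.0 = 476.3 N·m.
J_AB = π(0.0275)⁴/32 = 5.61×10^-8 m⁴; J_BC = π(0.0389)⁴/32 = 2.25×10^-7 m⁴.
θ = (T/G)·Σ L_i/J_i = (476.3/77.3×10⁹)·(0.249/5.61×10^-8 + 0.460/2.25×10^-7) = 0.03993 rad.

0.0399 rad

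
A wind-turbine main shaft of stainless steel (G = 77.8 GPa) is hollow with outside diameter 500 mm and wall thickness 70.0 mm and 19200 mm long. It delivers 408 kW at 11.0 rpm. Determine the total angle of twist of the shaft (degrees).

1.12°

ω = 2π·11.0/60 = 1.152 rad/s, so T = P/ω = 408×10³ / 1.152 = 354200 N·m.
J = π(d_o⁴ − d_i⁴)/32 = π(0.500⁴ − 0.360⁴)/32 = 4.487×10^-3 m⁴.
θ = T·L/(G·J) = 354200 × 19.2 / (77.8×10⁹ × 4.487×10^-3) = 0.01948 rad.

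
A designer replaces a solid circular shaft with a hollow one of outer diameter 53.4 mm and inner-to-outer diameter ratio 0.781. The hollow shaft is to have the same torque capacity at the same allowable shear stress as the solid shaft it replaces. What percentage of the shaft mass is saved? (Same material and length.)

46.8 %

Equal τ_max and T ⇒ the solid shaft needs d_s³ = d_o³(1−k⁴), so d_s = 53.4·(1−0.781⁴)^(1/3) = 45.73 mm.
Area ratio A_h/A_s = d_o²(1−k²)/d_s² = (1−k²)/(1−k⁴)^(2/3) = 0.5319.
Mass saving = 1 − 0.5319 = 46.8 %.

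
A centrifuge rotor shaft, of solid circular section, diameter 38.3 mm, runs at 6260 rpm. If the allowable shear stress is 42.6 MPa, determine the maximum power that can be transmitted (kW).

308 kW

J = πd⁴/32 = π(0.0383)⁴/32 = 2.112×10^-7 m⁴.
T_max = τ_allow·J/r = 4.26×10^7 × 2.112×10^-7 / 0.0191 = 469.9 N·m.
ω = 2π·6260/60 = 655.5 rad/s, so P_max = T_max·ω = 3.081×10^5 W.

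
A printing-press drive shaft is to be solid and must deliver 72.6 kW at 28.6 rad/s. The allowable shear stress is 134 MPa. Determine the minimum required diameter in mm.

ω = 28.6 rad/s, so T = P/ω = 72.6×10³ / 28.60 = 2538 N·m.
For a solid shaft τ_max = 16T/(πd³), so d = (16T/(π τ_allow))^(1/3) = (16·2538/(π·1.34×10^8))^(1/3) = 0.04586 m.

45.9 mm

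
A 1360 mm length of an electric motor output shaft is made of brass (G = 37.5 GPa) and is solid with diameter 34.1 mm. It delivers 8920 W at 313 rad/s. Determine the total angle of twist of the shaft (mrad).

ω = 313 rad/s, so T = P/ω = 8920 / 313.0 = 28.50 N·m.
J = πd⁴/32 = π(0.0341)⁴/32 = 1.327×10^-7 m⁴.
θ = T·L/(G·J) = 28.50 × 1.36 / (37.5×10⁹ × 1.327×10^-7) = 7.786×10^-3 rad.

7.79 mrad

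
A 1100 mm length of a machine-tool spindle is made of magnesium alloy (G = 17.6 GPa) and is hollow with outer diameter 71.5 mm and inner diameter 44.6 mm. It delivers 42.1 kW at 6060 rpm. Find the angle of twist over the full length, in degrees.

0.109°

ω = 2π·6060/60 = 634.6 rad/s, so T = P/ω = 42.1×10³ / 634.6 = 66.34 N·m.
J = π(d_o⁴ − d_i⁴)/32 = π(0.0715⁴ − 0.0446⁴)/32 = 2.177×10^-6 m⁴.
θ = T·L/(G·J) = 66.34 × 1.10 / (17.6×10⁹ × 2.177×10^-6) = 1.904×10^-3 rad.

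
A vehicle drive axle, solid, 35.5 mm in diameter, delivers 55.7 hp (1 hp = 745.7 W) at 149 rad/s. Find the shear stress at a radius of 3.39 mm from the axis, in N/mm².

6.06 N/mm²

ω = 149 rad/s, so T = P/ω = 55.7×745.7 / 149.0 = 278.8 N·m.
J = πd⁴/32 = π(0.0355)⁴/32 = 1.559×10^-7 m⁴.
Shear stress varies linearly with radius: τ = T·r/J = 278.8 × 0.00339 / 1.559×10^-7 = 6.061×10^6 Pa.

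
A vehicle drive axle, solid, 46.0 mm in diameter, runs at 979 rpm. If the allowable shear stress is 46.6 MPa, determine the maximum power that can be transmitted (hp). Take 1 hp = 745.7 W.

122 hp

J = πd⁴/32 = π(0.0460)⁴/32 = 4.396×10^-7 m⁴.
T_max = τ_allow·J/r = 4.66×10^7 × 4.396×10^-7 / 0.0230 = 890.6 N·m.
ω = 2π·979/60 = 102.5 rad/s, so P_max = T_max·ω = 9.131×10^4 W.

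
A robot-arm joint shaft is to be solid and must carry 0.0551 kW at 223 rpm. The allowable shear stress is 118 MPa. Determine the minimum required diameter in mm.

ω = 2π·223/60 = 23.35 rad/s, so T = P/ω = 0.0551×10³ / 23.35 = 2.359 N·m.
For a solid shaft τ_max = 16T/(πd³), so d = (16T/(π τ_allow))^(1/3) = (16·2.359/(π·1.18×10^8))^(1/3) = 0.004670 m.

4.67 mm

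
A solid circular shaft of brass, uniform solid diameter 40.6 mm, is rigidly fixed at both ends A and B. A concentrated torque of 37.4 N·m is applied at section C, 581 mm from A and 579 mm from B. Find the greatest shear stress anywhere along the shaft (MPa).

1.43 MPa

With uniform GJ and both ends fixed, compatibility θ_AC = θ_CB gives T_A·a = T_B·b, together with T_A + T_B = T₀.
T_A = T₀·b/(a+b) = 37.40·579/1160 = 18.67 N·m; T_B = 18.73 N·m.
τ in each portion: τ_AC = 1.42×10^6 Pa, τ_CB = 1.43×10^6 Pa; maximum is in CB.
τ_max = T_CB·r/J = 18.73·0.0203/2.67×10^-7 = 1.426×10^6 Pa.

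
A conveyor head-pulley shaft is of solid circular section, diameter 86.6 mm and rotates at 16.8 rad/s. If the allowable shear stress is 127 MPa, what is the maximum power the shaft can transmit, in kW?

J = πd⁴/32 = π(0.0866)⁴/32 = 5.522×10^-6 m⁴.
T_max = τ_allow·J/r = 1.27×10^8 × 5.522×10^-6 / 0.0433 = 16200 N·m.
ω = 16.8 rad/s, so P_max = T_max·ω = 2.721×10^5 W.

272 kW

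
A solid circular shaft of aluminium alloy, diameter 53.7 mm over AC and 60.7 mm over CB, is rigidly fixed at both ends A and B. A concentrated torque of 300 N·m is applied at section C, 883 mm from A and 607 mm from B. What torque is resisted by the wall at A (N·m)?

88.9 N·m

Compatibility: T_A·a/J_AC = T_B·b/J_CB with T_A + T_B = T₀.
J_AC = 8.16×10^-7 m⁴, J_CB = 1.33×10^-6 m⁴, so T_A = T₀·(J_AC/a)/((J_AC/a)+(J_CB/b)) = 88.89 N·m, T_B = 211.1 N·m.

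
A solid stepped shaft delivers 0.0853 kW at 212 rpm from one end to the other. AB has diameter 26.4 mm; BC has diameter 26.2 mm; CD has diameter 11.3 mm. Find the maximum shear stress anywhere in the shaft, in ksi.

1.97 ksi

ω = 2π·212/60 = 22.20 rad/s, so T = P/ω = 0.0853×10³ / 22.20 = 3.842 N·m.
Under the same torque, τ_max = 16T/(πd³) is largest where d is smallest — segment CD (d = 11.3 mm).
τ_max = 16·3.842/(π·(0.0113)³) = 1.356×10^7 Pa.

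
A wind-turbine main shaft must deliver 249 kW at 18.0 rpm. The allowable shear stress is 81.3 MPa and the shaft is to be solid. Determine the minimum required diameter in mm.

202 mm

ω = 2π·18.0/60 = 1.885 rad/s, so T = P/ω = 249×10³ / 1.885 = 132100 N·m.
For a solid shaft τ_max = 16T/(πd³), so d = (16T/(π τ_allow))^(1/3) = (16·132100/(π·8.13×10^7))^(1/3) = 0.2023 m.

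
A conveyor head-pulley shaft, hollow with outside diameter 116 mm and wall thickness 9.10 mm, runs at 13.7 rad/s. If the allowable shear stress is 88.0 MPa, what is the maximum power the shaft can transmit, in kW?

J = π(d_o⁴ − d_i⁴)/32 = π(0.116⁴ − 0.0978⁴)/32 = 8.794×10^-6 m⁴.
T_max = τ_allow·J/r = 8.80×10^7 × 8.794×10^-6 / 0.0580 = 13340 N·m.
ω = 13.7 rad/s, so P_max = T_max·ω = 1.828×10^5 W.

183 kW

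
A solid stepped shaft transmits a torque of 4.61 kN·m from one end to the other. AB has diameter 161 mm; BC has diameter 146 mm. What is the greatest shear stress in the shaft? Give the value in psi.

1090 psi

Under the same torque, τ_max = 16T/(πd³) is largest where d is smallest — segment BC (d = 146 mm).
τ_max = 16·4610/(π·(0.146)³) = 7.544×10^6 Pa.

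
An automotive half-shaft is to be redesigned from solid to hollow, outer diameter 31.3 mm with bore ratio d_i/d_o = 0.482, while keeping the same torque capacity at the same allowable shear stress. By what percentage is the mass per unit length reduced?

20.3 %

Equal τ_max and T ⇒ the solid shaft needs d_s³ = d_o³(1−k⁴), so d_s = 31.3·(1−0.482⁴)^(1/3) = 30.73 mm.
Area ratio A_h/A_s = d_o²(1−k²)/d_s² = (1−k²)/(1−k⁴)^(2/3) = 0.7966.
Mass saving = 1 − 0.7966 = 20.3 %.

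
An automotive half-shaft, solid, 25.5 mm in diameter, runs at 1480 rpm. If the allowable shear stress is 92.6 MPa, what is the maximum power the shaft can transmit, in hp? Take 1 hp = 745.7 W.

62.7 hp

J = πd⁴/32 = π(0.0255)⁴/32 = 4.151×10^-8 m⁴.
T_max = τ_allow·J/r = 9.26×10^7 × 4.151×10^-8 / 0.0127 = 301.5 N·m.
ω = 2π·1480/60 = 155.0 rad/s, so P_max = T_max·ω = 4.673×10^4 W.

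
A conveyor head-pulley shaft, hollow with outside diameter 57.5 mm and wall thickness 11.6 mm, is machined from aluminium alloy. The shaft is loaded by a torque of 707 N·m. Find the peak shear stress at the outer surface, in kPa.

J = π(d_o⁴ − d_i⁴)/32 = π(0.0575⁴ − 0.0343⁴)/32 = 9.373×10^-7 m⁴.
τ_max = T·r/J = 707.0 × 0.0288 / 9.373×10^-7 = 2.169×10^7 Pa.

21700 kPa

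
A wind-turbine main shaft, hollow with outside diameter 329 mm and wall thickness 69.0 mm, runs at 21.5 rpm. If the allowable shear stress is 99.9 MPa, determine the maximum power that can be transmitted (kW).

J = π(d_o⁴ − d_i⁴)/32 = π(0.329⁴ − 0.191⁴)/32 = 1.020×10^-3 m⁴.
T_max = τ_allow·J/r = 9.99×10^7 × 1.020×10^-3 / 0.165 = 619200 N·m.
ω = 2π·21.5/60 = 2.251 rad/s, so P_max = T_max·ω = 1.394×10^6 W.

1390 kW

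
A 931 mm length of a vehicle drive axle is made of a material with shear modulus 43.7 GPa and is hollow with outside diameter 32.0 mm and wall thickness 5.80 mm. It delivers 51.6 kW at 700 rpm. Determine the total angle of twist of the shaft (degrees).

10.0°

ω = 2π·700/60 = 73.30 rad/s, so T = P/ω = 51.6×10³ / 73.30 = 703.9 N·m.
J = π(d_o⁴ − d_i⁴)/32 = π(0.0320⁴ − 0.0204⁴)/32 = 8.594×10^-8 m⁴.
θ = T·L/(G·J) = 703.9 × 0.931 / (43.7×10⁹ × 8.594×10^-8) = 0.1745 rad.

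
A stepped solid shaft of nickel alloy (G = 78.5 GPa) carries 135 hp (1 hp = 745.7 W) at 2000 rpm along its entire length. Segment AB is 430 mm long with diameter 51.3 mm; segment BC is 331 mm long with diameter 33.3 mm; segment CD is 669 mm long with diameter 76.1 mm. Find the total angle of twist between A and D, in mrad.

21.9 mrad

ω = 2π·2000/60 = 209.4 rad/s, so T = P/ω = 135×745.7 / 209.4 = 480.7 N·m.
J_AB = π(0.0513)⁴/32 = 6.80×10^-7 m⁴; J_BC = π(0.0333)⁴/32 = 1.21×10^-7 m⁴; J_CD = π(0.0761)⁴/32 = 3.29×10^-6 m⁴.
θ = (T/G)·Σ L_i/J_i = (480.7/78.5×10⁹)·(0.430/6.80×10^-7 + 0.331/1.21×10^-7 + 0.669/3.29×10^-6) = 0.02191 rad.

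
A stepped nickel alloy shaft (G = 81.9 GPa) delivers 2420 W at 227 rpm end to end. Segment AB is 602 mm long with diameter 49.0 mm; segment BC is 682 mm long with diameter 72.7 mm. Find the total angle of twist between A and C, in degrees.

ω = 2π·227/60 = 23.77 rad/s, so T = P/ω = 2420 / 23.77 = 101.8 N·m.
J_AB = π(0.0490)⁴/32 = 5.66×10^-7 m⁴; J_BC = π(0.0727)⁴/32 = 2.74×10^-6 m⁴.
θ = (T/G)·Σ L_i/J_i = (101.8/81.9×10⁹)·(0.602/5.66×10^-7 + 0.682/2.74×10^-6) = 1.631×10^-3 rad.

0.0935°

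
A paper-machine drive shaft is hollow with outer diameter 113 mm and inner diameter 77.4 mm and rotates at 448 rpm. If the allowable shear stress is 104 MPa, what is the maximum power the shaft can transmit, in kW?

1080 kW

J = π(d_o⁴ − d_i⁴)/32 = π(0.113⁴ − 0.0774⁴)/32 = 1.248×10^-5 m⁴.
T_max = τ_allow·J/r = 1.04×10^8 × 1.248×10^-5 / 0.0565 = 22980 N·m.
ω = 2π·448/60 = 46.91 rad/s, so P_max = T_max·ω = 1.078×10^6 W.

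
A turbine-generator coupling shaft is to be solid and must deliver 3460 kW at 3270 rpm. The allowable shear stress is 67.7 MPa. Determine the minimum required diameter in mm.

91.3 mm

ω = 2π·3270/60 = 342.4 rad/s, so T = P/ω = 3460×10³ / 342.4 = 10100 N·m.
For a solid shaft τ_max = 16T/(πd³), so d = (16T/(π τ_allow))^(1/3) = (16·10100/(π·6.77×10^7))^(1/3) = 0.09126 m.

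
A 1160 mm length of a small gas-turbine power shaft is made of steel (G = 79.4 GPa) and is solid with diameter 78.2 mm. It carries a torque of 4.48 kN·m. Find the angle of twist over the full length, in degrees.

1.02°

J = πd⁴/32 = π(0.0782)⁴/32 = 3.671×10^-6 m⁴.
θ = T·L/(G·J) = 4480 × 1.16 / (79.4×10⁹ × 3.671×10^-6) = 0.01783 rad.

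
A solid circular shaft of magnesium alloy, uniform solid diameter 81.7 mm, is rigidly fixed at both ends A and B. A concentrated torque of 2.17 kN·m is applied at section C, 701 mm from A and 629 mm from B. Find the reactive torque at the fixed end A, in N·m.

1030 N·m

With uniform GJ and both ends fixed, compatibility θ_AC = θ_CB gives T_A·a = T_B·b, together with T_A + T_B = T₀.
T_A = T₀·b/(a+b) = 2170·629/1330 = 1026 N·m; T_B = 1144 N·m.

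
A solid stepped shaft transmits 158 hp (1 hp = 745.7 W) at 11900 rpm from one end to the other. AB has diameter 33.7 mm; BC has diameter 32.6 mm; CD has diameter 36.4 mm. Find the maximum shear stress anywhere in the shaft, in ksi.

ω = 2π·11900/60 = 1246 rad/s, so T = P/ω = 158×745.7 / 1246 = 94.55 N·m.
Under the same torque, τ_max = 16T/(πd³) is largest where d is smallest — segment BC (d = 32.6 mm).
τ_max = 16·94.55/(π·(0.0326)³) = 1.390×10^7 Pa.

2.02 ksi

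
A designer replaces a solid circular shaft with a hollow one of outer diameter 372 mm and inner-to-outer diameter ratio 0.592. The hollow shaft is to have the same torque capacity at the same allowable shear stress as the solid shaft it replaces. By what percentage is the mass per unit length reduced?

29.1 %

Equal τ_max and T ⇒ the solid shaft needs d_s³ = d_o³(1−k⁴), so d_s = 372·(1−0.592⁴)^(1/3) = 356.1 mm.
Area ratio A_h/A_s = d_o²(1−k²)/d_s² = (1−k²)/(1−k⁴)^(2/3) = 0.7088.
Mass saving = 1 − 0.7088 = 29.1 %.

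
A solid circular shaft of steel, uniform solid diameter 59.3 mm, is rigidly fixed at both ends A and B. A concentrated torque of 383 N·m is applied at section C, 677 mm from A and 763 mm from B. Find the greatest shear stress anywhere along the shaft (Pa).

With uniform GJ and both ends fixed, compatibility θ_AC = θ_CB gives T_A·a = T_B·b, together with T_A + T_B = T₀.
T_A = T₀·b/(a+b) = 383.0·763/1440 = 202.9 N·m; T_B = 180.1 N·m.
τ in each portion: τ_AC = 4.96×10^6 Pa, τ_CB = 4.40×10^6 Pa; maximum is in AC.
τ_max = T_AC·r/J = 202.9·0.0296/1.21×10^-6 = 4.956×10^6 Pa.

4.96e6 Pa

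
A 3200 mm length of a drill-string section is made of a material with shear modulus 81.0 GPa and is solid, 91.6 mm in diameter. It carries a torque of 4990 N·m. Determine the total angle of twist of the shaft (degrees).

1.63°

J = πd⁴/32 = π(0.0916)⁴/32 = 6.912×10^-6 m⁴.
θ = T·L/(G·J) = 4990 × 3.20 / (81.0×10⁹ × 6.912×10^-6) = 0.02852 rad.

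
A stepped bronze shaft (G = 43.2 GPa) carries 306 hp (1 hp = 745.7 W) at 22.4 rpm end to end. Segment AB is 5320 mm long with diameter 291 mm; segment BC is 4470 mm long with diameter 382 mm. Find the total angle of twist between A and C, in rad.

0.0218 rad

ω = 2π·22.4/60 = 2.346 rad/s, so T = P/ω = 306×745.7 / 2.346 = 97280 N·m.
J_AB = π(0.291)⁴/32 = 7.04×10^-4 m⁴; J_BC = π(0.382)⁴/32 = 2.09×10^-3 m⁴.
θ = (T/G)·Σ L_i/J_i = (97280/43.2×10⁹)·(5.32/7.04×10^-4 + 4.47/2.09×10^-3) = 0.02183 rad.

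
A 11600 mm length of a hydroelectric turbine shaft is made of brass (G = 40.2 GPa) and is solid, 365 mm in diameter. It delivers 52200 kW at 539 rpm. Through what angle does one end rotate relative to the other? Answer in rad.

ω = 2π·539/60 = 56.44 rad/s, so T = P/ω = 52200×10³ / 56.44 = 924800 N·m.
J = πd⁴/32 = π(0.365)⁴/32 = 1.742×10^-3 m⁴.
θ = T·L/(G·J) = 924800 × 11.6 / (40.2×10⁹ × 1.742×10^-3) = 0.1531 rad.

0.153 rad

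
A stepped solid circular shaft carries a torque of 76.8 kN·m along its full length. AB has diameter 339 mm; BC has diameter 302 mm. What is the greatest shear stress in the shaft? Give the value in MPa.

14.2 MPa

Under the same torque, τ_max = 16T/(πd³) is largest where d is smallest — segment BC (d = 302 mm).
τ_max = 16·76800/(π·(0.302)³) = 1.420×10^7 Pa.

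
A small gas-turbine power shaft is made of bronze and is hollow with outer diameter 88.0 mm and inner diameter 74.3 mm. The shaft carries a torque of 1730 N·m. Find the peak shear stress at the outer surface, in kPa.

26300 kPa

J = π(d_o⁴ − d_i⁴)/32 = π(0.0880⁴ − 0.0743⁴)/32 = 2.896×10^-6 m⁴.
τ_max = T·r/J = 1730 × 0.0440 / 2.896×10^-6 = 2.629×10^7 Pa.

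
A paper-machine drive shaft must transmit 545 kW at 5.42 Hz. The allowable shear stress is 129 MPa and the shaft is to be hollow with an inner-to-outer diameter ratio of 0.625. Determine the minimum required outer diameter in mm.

90.7 mm

ω = 2π·5.42 = 34.05 rad/s, so T = P/ω = 545×10³ / 34.05 = 16000 N·m.
For a hollow shaft with d_i/d_o = 0.625: τ_max = 16T/(π d_o³ (1−k⁴)), so d_o = [16T/(π τ_allow (1−k⁴))]^(1/3) = [16·16000/(π·1.29×10^8·0.8474)]^(1/3) = 0.09068 m.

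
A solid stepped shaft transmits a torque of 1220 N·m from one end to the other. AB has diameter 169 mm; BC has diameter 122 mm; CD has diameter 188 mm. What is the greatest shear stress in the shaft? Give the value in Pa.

3.42e6 Pa

Under the same torque, τ_max = 16T/(πd³) is largest where d is smallest — segment BC (d = 122 mm).
τ_max = 16·1220/(π·(0.122)³) = 3.422×10^6 Pa.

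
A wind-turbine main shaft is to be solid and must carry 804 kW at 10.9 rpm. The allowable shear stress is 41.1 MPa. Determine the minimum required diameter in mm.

444 mm

ω = 2π·10.9/60 = 1.141 rad/s, so T = P/ω = 804×10³ / 1.141 = 704400 N·m.
For a solid shaft τ_max = 16T/(πd³), so d = (16T/(π τ_allow))^(1/3) = (16·704400/(π·4.11×10^7))^(1/3) = 0.4436 m.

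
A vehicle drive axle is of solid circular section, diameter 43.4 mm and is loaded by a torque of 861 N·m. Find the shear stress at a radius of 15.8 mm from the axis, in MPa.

J = πd⁴/32 = π(0.0434)⁴/32 = 3.483×10^-7 m⁴.
Shear stress varies linearly with radius: τ = T·r/J = 861.0 × 0.0158 / 3.483×10^-7 = 3.906×10^7 Pa.

39.1 MPa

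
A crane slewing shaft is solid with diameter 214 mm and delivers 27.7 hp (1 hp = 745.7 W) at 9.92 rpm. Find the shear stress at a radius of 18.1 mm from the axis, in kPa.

1750 kPa

ω = 2π·9.92/60 = 1.039 rad/s, so T = P/ω = 27.7×745.7 / 1.039 = 19880 N·m.
J = πd⁴/32 = π(0.214)⁴/32 = 2.059×10^-4 m⁴.
Shear stress varies linearly with radius: τ = T·r/J = 19880 × 0.0181 / 2.059×10^-4 = 1.748×10^6 Pa.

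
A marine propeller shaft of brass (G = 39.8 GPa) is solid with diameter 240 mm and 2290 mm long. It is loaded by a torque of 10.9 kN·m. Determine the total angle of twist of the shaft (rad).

0.00193 rad

J = πd⁴/32 = π(0.240)⁴/32 = 3.257×10^-4 m⁴.
θ = T·L/(G·J) = 10900 × 2.29 / (39.8×10⁹ × 3.257×10^-4) = 1.925×10^-3 rad.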